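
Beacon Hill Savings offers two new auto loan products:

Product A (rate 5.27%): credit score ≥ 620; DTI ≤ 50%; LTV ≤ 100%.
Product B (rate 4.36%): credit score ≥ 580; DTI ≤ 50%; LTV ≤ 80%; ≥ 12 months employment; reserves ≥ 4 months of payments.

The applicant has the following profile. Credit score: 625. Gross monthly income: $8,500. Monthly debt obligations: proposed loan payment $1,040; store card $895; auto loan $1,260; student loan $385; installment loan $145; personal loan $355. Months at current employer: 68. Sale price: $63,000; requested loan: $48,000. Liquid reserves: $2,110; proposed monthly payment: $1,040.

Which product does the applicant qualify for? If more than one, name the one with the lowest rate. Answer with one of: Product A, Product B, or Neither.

Product A

Total debts = (1,040 + 895 + 1,260 + 385 + 145 + 355) = 4,080; DTI = 4,080/8,500 = 48%.
LTV = 48,000/63,000 = 76.2%.
Reserves = 2,110/1,040 = 2.0 months.
Product A: score 625 ≥ 620; DTI 48% ≤ 50%; LTV 76.2% ≤ 100% → qualifies.
Product B: score 625 ≥ 580; DTI 48% ≤ 50%; LTV 76.2% ≤ 80%; employment 68 ≥ 12 mo; reserves 2.0 < 4 mo → does not qualify.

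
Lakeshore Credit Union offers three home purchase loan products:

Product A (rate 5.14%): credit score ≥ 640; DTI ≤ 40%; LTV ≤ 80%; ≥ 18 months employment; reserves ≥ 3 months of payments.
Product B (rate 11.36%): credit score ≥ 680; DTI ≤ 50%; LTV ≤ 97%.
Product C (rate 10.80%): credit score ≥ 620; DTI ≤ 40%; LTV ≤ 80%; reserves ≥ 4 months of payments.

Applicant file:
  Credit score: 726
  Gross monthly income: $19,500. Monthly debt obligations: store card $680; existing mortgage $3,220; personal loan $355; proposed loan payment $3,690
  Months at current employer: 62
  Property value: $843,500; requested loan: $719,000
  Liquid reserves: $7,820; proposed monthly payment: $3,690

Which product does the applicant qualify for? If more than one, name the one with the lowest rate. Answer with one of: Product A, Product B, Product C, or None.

Total debts = (680 + 3,220 + 355 + 3,690) = 7,945; DTI = 7,945/19,500 = 40.7%.
LTV = 719,000/843,500 = 85.2%.
Reserves = 7,820/3,690 = 2.1 months.
Product A: score 726 ≥ 640; DTI 40.7% > 40%; LTV 85.2% > 80%; employment 62 ≥ 18 mo; reserves 2.1 < 3 mo → does not qualify.
Product B: score 726 ≥ 680; DTI 40.7% ≤ 50%; LTV 85.2% ≤ 97% → qualifies.
Product C: score 726 ≥ 620; DTI 40.7% > 40%; LTV 85.2% > 80%; reserves 2.1 < 4 mo → does not qualify.

Product B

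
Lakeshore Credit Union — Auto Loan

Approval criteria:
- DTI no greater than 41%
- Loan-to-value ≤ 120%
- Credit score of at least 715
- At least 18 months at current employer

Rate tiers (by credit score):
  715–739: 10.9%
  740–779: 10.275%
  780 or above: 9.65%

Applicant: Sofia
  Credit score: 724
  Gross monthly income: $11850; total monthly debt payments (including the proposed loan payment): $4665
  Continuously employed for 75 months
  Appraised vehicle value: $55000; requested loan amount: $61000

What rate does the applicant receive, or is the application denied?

Approved at 10.9%

Credit score 724 ≥ 715 (meets minimum)
Debt-to-income = 4,665/11,850 = 39.4% — meets 41% limit
Employment 75 ≥ 18 months
LTV = 61,000/55,000 = 110.9% ≤ 120%
All requirements met. Score 724 falls in the 715–739 tier → 10.9%.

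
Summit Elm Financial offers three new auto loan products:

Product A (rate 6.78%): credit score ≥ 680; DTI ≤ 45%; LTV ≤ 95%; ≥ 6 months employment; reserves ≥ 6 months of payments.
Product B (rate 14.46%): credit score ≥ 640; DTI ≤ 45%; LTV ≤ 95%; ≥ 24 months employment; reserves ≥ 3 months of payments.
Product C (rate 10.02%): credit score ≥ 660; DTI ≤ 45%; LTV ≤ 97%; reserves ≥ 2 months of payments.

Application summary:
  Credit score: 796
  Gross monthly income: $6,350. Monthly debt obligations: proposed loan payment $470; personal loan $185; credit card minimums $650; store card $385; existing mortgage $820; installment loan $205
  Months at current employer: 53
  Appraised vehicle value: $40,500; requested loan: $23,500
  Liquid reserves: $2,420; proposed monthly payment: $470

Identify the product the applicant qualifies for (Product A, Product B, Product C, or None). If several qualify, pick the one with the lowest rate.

Product C

Total debts = (470 + 185 + 650 + 385 + 820 + 205) = 2,715; DTI = 2,715/6,350 = 42.8%.
LTV = 23,500/40,500 = 58%.
Reserves = 2,420/470 = 5.1 months.
Product A: score 796 ≥ 680; DTI 42.8% ≤ 45%; LTV 58% ≤ 95%; employment 53 ≥ 6 mo; reserves 5.1 < 6 mo → does not qualify.
Product B: score 796 ≥ 640; DTI 42.8% ≤ 45%; LTV 58% ≤ 95%; employment 53 ≥ 24 mo; reserves 5.1 ≥ 3 mo → qualifies.
Product C: score 796 ≥ 660; DTI 42.8% ≤ 45%; LTV 58% ≤ 97%; reserves 5.1 ≥ 2 mo → qualifies.
Qualifying: Product B, Product C. Lowest rate is 10.02% → Product C.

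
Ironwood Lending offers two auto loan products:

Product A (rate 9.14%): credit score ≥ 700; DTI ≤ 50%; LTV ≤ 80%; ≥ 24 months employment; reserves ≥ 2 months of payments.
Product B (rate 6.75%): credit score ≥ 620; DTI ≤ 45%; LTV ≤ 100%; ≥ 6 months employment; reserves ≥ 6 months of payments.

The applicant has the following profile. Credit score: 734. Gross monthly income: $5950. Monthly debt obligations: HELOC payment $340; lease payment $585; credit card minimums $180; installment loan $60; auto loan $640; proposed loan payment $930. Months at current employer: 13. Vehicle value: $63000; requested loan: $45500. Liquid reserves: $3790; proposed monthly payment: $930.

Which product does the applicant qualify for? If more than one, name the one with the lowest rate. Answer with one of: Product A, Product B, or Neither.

Neither

Total debts = (340 + 585 + 180 + 60 + 640 + 930) = 2,735; DTI = 2,735/5,950 = 46%.
LTV = 45,500/63,000 = 72.2%.
Reserves = 3,790/930 = 4.1 months.
Product A: score 734 ≥ 700; DTI 46% ≤ 50%; LTV 72.2% ≤ 80%; employment 13 < 24 mo; reserves 4.1 ≥ 2 mo → does not qualify.
Product B: score 734 ≥ 620; DTI 46% > 45%; LTV 72.2% ≤ 100%; employment 13 ≥ 6 mo; reserves 4.1 < 6 mo → does not qualify.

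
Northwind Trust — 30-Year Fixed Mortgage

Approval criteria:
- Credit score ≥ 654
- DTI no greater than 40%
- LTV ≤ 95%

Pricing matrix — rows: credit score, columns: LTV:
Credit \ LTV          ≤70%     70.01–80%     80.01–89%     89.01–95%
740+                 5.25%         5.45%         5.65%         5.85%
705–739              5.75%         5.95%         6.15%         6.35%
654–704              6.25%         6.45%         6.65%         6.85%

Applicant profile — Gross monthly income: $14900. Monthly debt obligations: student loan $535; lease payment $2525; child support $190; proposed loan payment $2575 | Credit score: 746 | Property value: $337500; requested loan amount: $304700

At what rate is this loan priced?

Credit score 746 ≥ 654; Total monthly debts = (535 + 2,525 + 190 + 2,575) = 5,825. DTI: 5,825 ÷ 14,900 = 39.1%, within the 40% cap
LTV: 304,700 ÷ 337,500 = 90.3%, within 95% cap
Row: 746 falls in 740+. Column: 90.3% falls in 89.01–95%. Rate = 5.85%.

5.85%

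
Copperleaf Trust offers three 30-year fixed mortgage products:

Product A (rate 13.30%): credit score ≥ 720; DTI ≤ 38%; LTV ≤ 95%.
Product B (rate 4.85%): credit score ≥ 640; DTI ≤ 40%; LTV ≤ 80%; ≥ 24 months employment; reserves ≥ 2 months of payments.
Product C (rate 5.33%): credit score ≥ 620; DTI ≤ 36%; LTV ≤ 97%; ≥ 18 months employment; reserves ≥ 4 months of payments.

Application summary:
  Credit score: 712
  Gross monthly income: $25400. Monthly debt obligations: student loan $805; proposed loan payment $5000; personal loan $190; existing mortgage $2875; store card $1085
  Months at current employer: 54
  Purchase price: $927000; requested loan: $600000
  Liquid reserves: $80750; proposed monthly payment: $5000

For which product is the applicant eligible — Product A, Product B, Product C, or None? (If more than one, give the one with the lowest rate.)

Product B

Total debts = (805 + 5,000 + 190 + 2,875 + 1,085) = 9,955; DTI = 9,955/25,400 = 39.2%.
LTV = 600,000/927,000 = 64.7%.
Reserves = 80,750/5,000 = 16.1 months.
Product A: score 712 < 720; DTI 39.2% > 38%; LTV 64.7% ≤ 95% → does not qualify.
Product B: score 712 ≥ 640; DTI 39.2% ≤ 40%; LTV 64.7% ≤ 80%; employment 54 ≥ 24 mo; reserves 16.1 ≥ 2 mo → qualifies.
Product C: score 712 ≥ 620; DTI 39.2% > 36%; LTV 64.7% ≤ 97%; employment 54 ≥ 18 mo; reserves 16.1 ≥ 4 mo → does not qualify.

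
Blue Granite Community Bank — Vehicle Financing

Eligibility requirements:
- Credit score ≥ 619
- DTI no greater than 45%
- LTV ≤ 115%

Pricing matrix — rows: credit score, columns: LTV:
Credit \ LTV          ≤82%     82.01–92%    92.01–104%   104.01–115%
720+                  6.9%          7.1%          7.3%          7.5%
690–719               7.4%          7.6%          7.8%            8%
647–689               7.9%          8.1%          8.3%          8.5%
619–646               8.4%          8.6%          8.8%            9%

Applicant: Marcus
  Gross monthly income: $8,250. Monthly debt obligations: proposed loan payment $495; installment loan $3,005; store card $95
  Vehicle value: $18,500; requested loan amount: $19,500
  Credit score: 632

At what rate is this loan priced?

Credit score 632 ≥ 619; Total monthly debts = (495 + 3,005 + 95) = 3,595. DTI: 3,595 ÷ 8,250 = 43.6%, within the 45% cap
LTV = 19,500/18,500 = 105.4% ≤ 115%
Score 632 is in the 619–646 band; LTV 105.4% is in the 104.01–115% band → 9%.

9%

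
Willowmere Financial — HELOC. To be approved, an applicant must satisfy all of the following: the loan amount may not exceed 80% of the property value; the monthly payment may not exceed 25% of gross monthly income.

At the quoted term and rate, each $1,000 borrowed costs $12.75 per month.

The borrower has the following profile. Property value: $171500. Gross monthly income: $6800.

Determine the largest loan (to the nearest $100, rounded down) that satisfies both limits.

Payment cap: 25% × $6,800 = $1,700/month.
At $12.75 per $1,000, that supports 1,700/12.75 × 1,000 ≈ $133,333 → $133,300.
LTV cap: 80% × $171,500 = $137,200 → $137,200.
Binding constraint: payment-to-income.

$133,300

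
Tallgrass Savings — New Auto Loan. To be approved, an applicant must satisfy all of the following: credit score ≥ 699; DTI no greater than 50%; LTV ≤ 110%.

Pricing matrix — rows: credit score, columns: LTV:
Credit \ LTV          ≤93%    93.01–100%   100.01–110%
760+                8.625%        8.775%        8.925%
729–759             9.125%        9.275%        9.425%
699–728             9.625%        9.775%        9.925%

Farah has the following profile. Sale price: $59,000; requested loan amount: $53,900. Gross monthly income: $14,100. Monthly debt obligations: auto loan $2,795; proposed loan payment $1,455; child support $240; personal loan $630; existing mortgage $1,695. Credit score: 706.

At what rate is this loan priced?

Credit score 706 ≥ 699; Total monthly debts = (2,795 + 1,455 + 240 + 630 + 1,695) = 6,815. DTI = 6,815/14,100 = 48.3% ≤ 50%
Loan-to-value = 53,900/59,000 = 91.4% — pass (110% max)
Row: 706 falls in 699–728. Column: 91.4% falls in ≤93%. Rate = 9.625%.

9.625%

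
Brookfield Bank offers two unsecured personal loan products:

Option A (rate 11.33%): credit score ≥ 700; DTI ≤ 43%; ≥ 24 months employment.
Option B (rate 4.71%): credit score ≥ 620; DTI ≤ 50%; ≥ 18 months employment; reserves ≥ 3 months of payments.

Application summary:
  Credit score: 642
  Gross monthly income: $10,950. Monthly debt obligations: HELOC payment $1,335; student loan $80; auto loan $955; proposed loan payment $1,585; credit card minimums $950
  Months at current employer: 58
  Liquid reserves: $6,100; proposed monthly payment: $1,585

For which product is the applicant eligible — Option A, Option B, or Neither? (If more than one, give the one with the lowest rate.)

Option B

Total debts = (1,335 + 80 + 955 + 1,585 + 950) = 4,905; DTI = 4,905/10,950 = 44.8%.
Reserves = 6,100/1,585 = 3.8 months.
Option A: score 642 < 700; DTI 44.8% > 43%; employment 58 ≥ 24 mo → does not qualify.
Option B: score 642 ≥ 620; DTI 44.8% ≤ 50%; employment 58 ≥ 18 mo; reserves 3.8 ≥ 3 mo → qualifies.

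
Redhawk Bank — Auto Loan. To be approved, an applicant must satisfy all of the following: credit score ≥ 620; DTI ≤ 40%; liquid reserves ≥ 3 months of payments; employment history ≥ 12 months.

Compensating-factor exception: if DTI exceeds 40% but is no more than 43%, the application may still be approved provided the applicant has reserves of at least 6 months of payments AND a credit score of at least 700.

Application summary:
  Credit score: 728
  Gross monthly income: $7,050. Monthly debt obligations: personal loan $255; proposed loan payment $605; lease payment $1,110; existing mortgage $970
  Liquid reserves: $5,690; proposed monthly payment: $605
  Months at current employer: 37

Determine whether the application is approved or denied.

Approved

Credit score 728 ≥ 620 (meets base)
Total debts = (255 + 605 + 1,110 + 970) = 2,940. DTI = 2,940/7,050 = 41.7% > 40% — standard DTI limit exceeded.
Reserves: 5,690 ÷ 605 = 9.4 months (meets 3-month minimum)
Employment 37 ≥ 12 months
DTI 41.7% is within the 40%–43% exception band; checking compensating factors.
Reserves 9.4 ≥ 6 months; credit score 728 ≥ 700.
Both override conditions satisfied; DTI exception granted.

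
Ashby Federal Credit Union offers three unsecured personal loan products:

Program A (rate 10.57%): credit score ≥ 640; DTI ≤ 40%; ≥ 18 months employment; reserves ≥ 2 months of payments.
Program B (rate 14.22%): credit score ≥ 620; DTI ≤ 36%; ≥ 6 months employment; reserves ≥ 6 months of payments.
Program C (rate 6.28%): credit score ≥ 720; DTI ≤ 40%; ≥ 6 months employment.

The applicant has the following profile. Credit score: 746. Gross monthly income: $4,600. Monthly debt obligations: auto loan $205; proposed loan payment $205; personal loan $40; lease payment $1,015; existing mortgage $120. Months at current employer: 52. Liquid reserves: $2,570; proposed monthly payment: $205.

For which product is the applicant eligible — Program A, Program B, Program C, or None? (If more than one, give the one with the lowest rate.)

Program C

Total debts = (205 + 205 + 40 + 1,015 + 120) = 1,585; DTI = 1,585/4,600 = 34.5%.
Reserves = 2,570/205 = 12.5 months.
Program A: score 746 ≥ 640; DTI 34.5% ≤ 40%; employment 52 ≥ 18 mo; reserves 12.5 ≥ 2 mo → qualifies.
Program B: score 746 ≥ 620; DTI 34.5% ≤ 36%; employment 52 ≥ 6 mo; reserves 12.5 ≥ 6 mo → qualifies.
Program C: score 746 ≥ 720; DTI 34.5% ≤ 40%; employment 52 ≥ 6 mo → qualifies.
Qualifying: Program A, Program B, Program C. Lowest rate is 6.28% → Program C.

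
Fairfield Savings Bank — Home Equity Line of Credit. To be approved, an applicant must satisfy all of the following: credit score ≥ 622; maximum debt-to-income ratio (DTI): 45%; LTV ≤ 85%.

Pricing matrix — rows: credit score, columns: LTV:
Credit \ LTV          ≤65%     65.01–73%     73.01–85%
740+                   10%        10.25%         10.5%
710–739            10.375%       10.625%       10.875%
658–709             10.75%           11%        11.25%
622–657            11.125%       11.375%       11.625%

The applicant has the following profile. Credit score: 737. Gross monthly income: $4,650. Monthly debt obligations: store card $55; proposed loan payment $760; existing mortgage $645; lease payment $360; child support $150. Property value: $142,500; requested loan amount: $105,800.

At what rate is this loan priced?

Credit score 737 ≥ 622; Total monthly debts = (55 + 760 + 645 + 360 + 150) = 1,970. DTI = 1,970/4,650 = 42.4% ≤ 45%
Loan-to-value = 105,800/142,500 = 74.2% — pass (85% max)
Score 737 is in the 710–739 band; LTV 74.2% is in the 73.01–85% band → 10.875%.

10.875%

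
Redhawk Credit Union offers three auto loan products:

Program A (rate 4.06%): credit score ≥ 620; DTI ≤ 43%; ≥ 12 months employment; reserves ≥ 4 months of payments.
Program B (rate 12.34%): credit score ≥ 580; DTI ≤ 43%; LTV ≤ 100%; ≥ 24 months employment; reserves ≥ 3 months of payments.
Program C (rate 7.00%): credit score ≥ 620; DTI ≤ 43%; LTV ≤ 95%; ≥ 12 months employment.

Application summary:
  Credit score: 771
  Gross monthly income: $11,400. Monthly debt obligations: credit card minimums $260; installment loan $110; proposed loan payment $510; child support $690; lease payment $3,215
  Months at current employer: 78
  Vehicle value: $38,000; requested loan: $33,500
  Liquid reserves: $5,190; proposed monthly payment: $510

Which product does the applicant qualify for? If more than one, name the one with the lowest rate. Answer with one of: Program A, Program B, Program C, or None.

Total debts = (260 + 110 + 510 + 690 + 3,215) = 4,785; DTI = 4,785/11,400 = 42%.
LTV = 33,500/38,000 = 88.2%.
Reserves = 5,190/510 = 10.2 months.
Program A: score 771 ≥ 620; DTI 42% ≤ 43%; employment 78 ≥ 12 mo; reserves 10.2 ≥ 4 mo → qualifies.
Program B: score 771 ≥ 580; DTI 42% ≤ 43%; LTV 88.2% ≤ 100%; employment 78 ≥ 24 mo; reserves 10.2 ≥ 3 mo → qualifies.
Program C: score 771 ≥ 620; DTI 42% ≤ 43%; LTV 88.2% ≤ 95%; employment 78 ≥ 12 mo → qualifies.
Qualifying: Program A, Program B, Program C. Lowest rate is 4.06% → Program A.

Program A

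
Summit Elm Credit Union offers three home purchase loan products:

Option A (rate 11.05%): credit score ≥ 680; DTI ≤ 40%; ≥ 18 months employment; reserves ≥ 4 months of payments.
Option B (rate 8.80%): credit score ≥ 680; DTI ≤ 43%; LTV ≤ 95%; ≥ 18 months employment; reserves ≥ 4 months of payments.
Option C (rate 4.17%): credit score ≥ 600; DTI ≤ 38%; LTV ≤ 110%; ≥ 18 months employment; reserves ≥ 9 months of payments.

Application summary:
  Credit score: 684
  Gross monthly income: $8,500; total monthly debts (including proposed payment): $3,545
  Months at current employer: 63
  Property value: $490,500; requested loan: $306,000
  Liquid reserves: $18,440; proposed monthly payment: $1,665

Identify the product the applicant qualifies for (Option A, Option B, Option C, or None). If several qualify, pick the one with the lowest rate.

DTI = 3,545/8,500 = 41.7%.
LTV = 306,000/490,500 = 62.4%.
Reserves = 18,440/1,665 = 11.1 months.
Option A: score 684 ≥ 680; DTI 41.7% > 40%; employment 63 ≥ 18 mo; reserves 11.1 ≥ 4 mo → does not qualify.
Option B: score 684 ≥ 680; DTI 41.7% ≤ 43%; LTV 62.4% ≤ 95%; employment 63 ≥ 18 mo; reserves 11.1 ≥ 4 mo → qualifies.
Option C: score 684 ≥ 600; DTI 41.7% > 38%; LTV 62.4% ≤ 110%; employment 63 ≥ 18 mo; reserves 11.1 ≥ 9 mo → does not qualify.

Option B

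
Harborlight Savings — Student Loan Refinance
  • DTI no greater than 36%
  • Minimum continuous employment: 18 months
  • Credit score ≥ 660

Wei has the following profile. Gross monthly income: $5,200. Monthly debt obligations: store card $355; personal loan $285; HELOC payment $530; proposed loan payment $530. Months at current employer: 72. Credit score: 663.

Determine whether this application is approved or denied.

Total monthly debts = (355 + 285 + 530 + 530) = 1,700. DTI: 1,700 ÷ 5,200 = 32.7%, within the 36% cap
Employment 72 ≥ 18 months
Credit score 663 ≥ 660 (meets)
All criteria satisfied.

Approved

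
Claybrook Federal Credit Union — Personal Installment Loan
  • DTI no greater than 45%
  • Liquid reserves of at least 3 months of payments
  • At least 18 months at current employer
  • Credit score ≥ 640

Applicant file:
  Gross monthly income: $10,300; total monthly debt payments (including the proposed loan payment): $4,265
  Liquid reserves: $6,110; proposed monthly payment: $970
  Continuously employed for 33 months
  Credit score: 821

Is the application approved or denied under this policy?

DTI = 4,265/10,300 = 41.4% ≤ 45%
Reserves: 6,110 ÷ 970 = 6.3 months (meets 3-month minimum)
Employment 33 ≥ 18 months
Credit score 821 ≥ 640 (meets)
All criteria satisfied.

Approved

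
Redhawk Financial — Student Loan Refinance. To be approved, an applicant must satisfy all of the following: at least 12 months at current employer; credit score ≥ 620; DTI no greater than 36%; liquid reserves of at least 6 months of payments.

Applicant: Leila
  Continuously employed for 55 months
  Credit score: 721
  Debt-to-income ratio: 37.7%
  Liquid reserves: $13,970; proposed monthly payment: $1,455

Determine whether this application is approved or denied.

Denied

Employment 55 ≥ 12 months
Credit score 721 ≥ 620 (meets)
DTI 37.7% > 36%
Liquid reserves cover 13,970/1,455 = 9.6 months — ≥ 6 required
Fails on DTI.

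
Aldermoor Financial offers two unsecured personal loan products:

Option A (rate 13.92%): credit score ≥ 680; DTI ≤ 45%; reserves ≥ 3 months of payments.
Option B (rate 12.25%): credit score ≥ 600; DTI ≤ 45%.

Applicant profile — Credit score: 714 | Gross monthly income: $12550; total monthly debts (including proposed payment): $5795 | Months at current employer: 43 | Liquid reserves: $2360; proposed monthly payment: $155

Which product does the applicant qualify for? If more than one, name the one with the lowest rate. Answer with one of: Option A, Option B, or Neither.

Neither

DTI = 5,795/12,550 = 46.2%.
Reserves = 2,360/155 = 15.2 months.
Option A: score 714 ≥ 680; DTI 46.2% > 45%; reserves 15.2 ≥ 3 mo → does not qualify.
Option B: score 714 ≥ 600; DTI 46.2% > 45% → does not qualify.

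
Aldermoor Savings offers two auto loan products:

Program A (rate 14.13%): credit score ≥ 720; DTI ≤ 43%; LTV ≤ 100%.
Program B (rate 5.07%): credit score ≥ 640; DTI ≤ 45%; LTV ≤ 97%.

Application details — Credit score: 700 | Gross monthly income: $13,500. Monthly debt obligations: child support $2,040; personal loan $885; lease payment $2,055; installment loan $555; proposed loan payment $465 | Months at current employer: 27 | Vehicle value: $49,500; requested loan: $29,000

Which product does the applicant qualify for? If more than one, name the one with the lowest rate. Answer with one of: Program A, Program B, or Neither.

Program B

Total debts = (2,040 + 885 + 2,055 + 555 + 465) = 6,000; DTI = 6,000/13,500 = 44.4%.
LTV = 29,000/49,500 = 58.6%.
Program A: score 700 < 720; DTI 44.4% > 43%; LTV 58.6% ≤ 100% → does not qualify.
Program B: score 700 ≥ 640; DTI 44.4% ≤ 45%; LTV 58.6% ≤ 97% → qualifies.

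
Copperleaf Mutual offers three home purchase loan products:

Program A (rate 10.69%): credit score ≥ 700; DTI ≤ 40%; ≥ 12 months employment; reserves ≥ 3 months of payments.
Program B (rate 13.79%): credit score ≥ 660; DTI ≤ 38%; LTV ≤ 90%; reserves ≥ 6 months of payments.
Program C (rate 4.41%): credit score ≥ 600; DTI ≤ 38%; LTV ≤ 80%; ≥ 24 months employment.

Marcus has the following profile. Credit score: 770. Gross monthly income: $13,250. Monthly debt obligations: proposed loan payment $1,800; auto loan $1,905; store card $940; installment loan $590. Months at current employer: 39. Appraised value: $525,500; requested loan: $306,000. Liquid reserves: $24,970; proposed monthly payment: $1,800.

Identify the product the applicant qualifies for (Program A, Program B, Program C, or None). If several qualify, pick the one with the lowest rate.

Program A

Total debts = (1,800 + 1,905 + 940 + 590) = 5,235; DTI = 5,235/13,250 = 39.5%.
LTV = 306,000/525,500 = 58.2%.
Reserves = 24,970/1,800 = 13.9 months.
Program A: score 770 ≥ 700; DTI 39.5% ≤ 40%; employment 39 ≥ 12 mo; reserves 13.9 ≥ 3 mo → qualifies.
Program B: score 770 ≥ 660; DTI 39.5% > 38%; LTV 58.2% ≤ 90%; reserves 13.9 ≥ 6 mo → does not qualify.
Program C: score 770 ≥ 600; DTI 39.5% > 38%; LTV 58.2% ≤ 80%; employment 39 ≥ 24 mo → does not qualify.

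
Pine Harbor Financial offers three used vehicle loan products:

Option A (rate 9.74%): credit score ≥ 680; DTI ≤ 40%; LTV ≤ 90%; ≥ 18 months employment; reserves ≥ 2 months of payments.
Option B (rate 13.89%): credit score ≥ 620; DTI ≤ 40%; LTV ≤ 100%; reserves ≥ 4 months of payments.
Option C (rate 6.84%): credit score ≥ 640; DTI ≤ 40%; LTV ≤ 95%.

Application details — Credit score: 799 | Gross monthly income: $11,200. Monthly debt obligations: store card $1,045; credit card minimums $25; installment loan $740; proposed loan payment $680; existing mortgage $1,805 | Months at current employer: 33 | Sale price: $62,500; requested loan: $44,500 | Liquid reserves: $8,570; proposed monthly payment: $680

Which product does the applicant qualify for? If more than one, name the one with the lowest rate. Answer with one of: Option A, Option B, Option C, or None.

Option C

Total debts = (1,045 + 25 + 740 + 680 + 1,805) = 4,295; DTI = 4,295/11,200 = 38.3%.
LTV = 44,500/62,500 = 71.2%.
Reserves = 8,570/680 = 12.6 months.
Option A: score 799 ≥ 680; DTI 38.3% ≤ 40%; LTV 71.2% ≤ 90%; employment 33 ≥ 18 mo; reserves 12.6 ≥ 2 mo → qualifies.
Option B: score 799 ≥ 620; DTI 38.3% ≤ 40%; LTV 71.2% ≤ 100%; reserves 12.6 ≥ 4 mo → qualifies.
Option C: score 799 ≥ 640; DTI 38.3% ≤ 40%; LTV 71.2% ≤ 95% → qualifies.
Qualifying: Option A, Option B, Option C. Lowest rate is 6.84% → Option C.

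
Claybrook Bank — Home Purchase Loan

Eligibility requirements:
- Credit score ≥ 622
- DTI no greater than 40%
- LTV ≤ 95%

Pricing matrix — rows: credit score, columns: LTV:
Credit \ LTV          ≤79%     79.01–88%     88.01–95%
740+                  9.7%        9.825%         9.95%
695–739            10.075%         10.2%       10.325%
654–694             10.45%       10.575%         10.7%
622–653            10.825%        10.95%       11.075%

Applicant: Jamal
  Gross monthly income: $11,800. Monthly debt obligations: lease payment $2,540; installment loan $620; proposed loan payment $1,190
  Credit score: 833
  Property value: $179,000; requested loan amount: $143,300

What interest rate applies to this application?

9.825%

Credit score 833 ≥ 622; Total monthly debts = (2,540 + 620 + 1,190) = 4,350. Debt-to-income = 4,350/11,800 = 36.9% — meets 40% limit
LTV = 143,300/179,000 = 80.1% ≤ 95%
Score 833 is in the 740+ band; LTV 80.1% is in the 79.01–88% band → 9.825%.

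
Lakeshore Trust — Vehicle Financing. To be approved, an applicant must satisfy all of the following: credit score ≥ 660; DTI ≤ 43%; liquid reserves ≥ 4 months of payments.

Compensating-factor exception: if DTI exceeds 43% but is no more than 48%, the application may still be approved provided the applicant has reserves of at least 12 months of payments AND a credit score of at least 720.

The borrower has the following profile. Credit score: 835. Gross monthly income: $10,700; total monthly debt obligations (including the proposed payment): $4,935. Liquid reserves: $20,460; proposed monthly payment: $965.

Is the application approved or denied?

Approved

Credit score 835 ≥ 660 (meets base)
DTI = 4,935/10,700 = 46.1% > 43% — standard DTI limit exceeded.
Liquid reserves cover 20,460/965 = 21.2 months — ≥ 4 required
46.1% falls in the override range (43%–48%), so the compensating-factor test applies.
Reserves 21.2 ≥ 12 months; credit score 835 ≥ 720.
Both compensating conditions met → exception applies.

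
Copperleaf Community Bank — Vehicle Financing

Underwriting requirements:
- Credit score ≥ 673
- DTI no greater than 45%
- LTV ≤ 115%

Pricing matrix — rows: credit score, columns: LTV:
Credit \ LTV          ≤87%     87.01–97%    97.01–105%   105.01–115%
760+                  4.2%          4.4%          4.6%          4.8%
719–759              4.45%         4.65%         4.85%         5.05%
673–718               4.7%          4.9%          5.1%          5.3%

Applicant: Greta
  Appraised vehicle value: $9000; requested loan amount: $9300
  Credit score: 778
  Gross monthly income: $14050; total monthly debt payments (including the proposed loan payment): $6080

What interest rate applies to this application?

4.6%

Credit score 778 ≥ 673; DTI: 6,080 ÷ 14,050 = 43.3%, within the 45% cap
Loan-to-value = 9,300/9,000 = 103.3% — pass (115% max)
Score 778 is in the 760+ band; LTV 103.3% is in the 97.01–105% band → 4.6%.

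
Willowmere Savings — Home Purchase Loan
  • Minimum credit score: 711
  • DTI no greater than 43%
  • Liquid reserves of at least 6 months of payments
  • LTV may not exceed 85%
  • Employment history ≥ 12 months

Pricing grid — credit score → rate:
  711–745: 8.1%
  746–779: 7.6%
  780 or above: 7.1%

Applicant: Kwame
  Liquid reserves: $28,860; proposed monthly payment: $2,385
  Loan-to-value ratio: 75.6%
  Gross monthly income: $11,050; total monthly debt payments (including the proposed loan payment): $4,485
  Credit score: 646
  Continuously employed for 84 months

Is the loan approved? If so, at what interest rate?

Denied

Credit score 646 < 711 (below minimum)
Debt-to-income = 4,485/11,050 = 40.6% — meets 43% limit
LTV 75.6% ≤ 85%
Employment 84 ≥ 12 months
Reserves = 28,860/2,385 = 12.1 months ≥ 6
Not all requirements met → denied.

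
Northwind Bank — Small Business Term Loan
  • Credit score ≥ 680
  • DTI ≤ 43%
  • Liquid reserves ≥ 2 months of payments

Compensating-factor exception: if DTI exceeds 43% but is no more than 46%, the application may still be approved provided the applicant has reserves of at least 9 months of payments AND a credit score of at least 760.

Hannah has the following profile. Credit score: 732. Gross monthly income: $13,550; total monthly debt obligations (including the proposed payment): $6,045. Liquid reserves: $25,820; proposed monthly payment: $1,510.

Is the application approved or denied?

Credit score 732 ≥ 680 (meets base)
DTI = 6,045/13,550 = 44.6% > 43% — standard DTI limit exceeded.
Liquid reserves cover 25,820/1,510 = 17.1 months — ≥ 2 required
44.6% falls in the override range (43%–46%), so the compensating-factor test applies.
Override check — reserves: 17.1 mo (ok); score: 732 (below 760).
Override conditions not both satisfied; exception does not apply.

Denied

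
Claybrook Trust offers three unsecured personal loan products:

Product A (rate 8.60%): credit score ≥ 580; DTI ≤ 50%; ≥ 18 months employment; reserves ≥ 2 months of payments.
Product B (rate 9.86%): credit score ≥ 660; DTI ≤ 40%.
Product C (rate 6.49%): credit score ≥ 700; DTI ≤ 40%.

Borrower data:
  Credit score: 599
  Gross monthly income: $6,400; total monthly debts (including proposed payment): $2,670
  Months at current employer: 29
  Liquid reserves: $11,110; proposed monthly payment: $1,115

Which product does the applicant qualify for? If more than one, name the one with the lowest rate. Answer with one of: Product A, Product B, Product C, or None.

DTI = 2,670/6,400 = 41.7%.
Reserves = 11,110/1,115 = 10.0 months.
Product A: score 599 ≥ 580; DTI 41.7% ≤ 50%; employment 29 ≥ 18 mo; reserves 10.0 ≥ 2 mo → qualifies.
Product B: score 599 < 660; DTI 41.7% > 40% → does not qualify.
Product C: score 599 < 700; DTI 41.7% > 40% → does not qualify.

Product A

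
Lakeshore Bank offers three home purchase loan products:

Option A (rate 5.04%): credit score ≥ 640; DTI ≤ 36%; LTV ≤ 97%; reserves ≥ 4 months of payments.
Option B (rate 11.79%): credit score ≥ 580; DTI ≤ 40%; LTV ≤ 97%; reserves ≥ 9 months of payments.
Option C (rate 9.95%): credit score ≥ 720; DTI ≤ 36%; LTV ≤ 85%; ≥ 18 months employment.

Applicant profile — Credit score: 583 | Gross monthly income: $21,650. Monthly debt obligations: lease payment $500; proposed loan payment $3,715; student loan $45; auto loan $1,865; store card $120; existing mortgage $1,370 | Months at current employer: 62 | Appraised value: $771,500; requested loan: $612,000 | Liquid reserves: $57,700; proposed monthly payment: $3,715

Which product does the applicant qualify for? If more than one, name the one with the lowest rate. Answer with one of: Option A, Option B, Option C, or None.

Total debts = (500 + 3,715 + 45 + 1,865 + 120 + 1,370) = 7,615; DTI = 7,615/21,650 = 35.2%.
LTV = 612,000/771,500 = 79.3%.
Reserves = 57,700/3,715 = 15.5 months.
Option A: score 583 < 640; DTI 35.2% ≤ 36%; LTV 79.3% ≤ 97%; reserves 15.5 ≥ 4 mo → does not qualify.
Option B: score 583 ≥ 580; DTI 35.2% ≤ 40%; LTV 79.3% ≤ 97%; reserves 15.5 ≥ 9 mo → qualifies.
Option C: score 583 < 720; DTI 35.2% ≤ 36%; LTV 79.3% ≤ 85%; employment 62 ≥ 18 mo → does not qualify.

Option B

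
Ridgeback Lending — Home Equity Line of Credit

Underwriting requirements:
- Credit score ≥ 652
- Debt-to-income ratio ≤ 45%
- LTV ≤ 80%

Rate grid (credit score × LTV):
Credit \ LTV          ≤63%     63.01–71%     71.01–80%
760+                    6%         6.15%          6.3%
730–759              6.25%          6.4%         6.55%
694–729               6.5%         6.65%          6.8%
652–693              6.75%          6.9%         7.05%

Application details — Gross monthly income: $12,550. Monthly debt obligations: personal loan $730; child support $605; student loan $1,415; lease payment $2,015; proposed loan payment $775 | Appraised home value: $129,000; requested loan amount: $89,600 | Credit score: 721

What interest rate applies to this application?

6.65%

Credit score 721 ≥ 652; Total monthly debts = (730 + 605 + 1,415 + 2,015 + 775) = 5,540. DTI = 5,540/12,550 = 44.1% ≤ 45%
LTV: 89,600 ÷ 129,000 = 69.5%, within 80% cap
Credit 721 → row 694–729; LTV 69.5% → column 63.01–71%. Grid cell → 6.65%.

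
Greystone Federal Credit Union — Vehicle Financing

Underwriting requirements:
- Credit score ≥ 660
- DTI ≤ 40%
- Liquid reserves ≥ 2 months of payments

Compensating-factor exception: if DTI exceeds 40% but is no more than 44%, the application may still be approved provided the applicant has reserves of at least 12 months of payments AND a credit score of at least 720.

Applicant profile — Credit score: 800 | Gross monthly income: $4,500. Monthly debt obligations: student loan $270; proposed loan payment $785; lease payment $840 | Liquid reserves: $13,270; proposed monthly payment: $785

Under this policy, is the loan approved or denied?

Approved

Credit score 800 ≥ 660 (meets base)
Total debts = (270 + 785 + 840) = 1,895. DTI: 1,895 ÷ 4,500 = 42.1%, over the 40% base limit.
Reserves = 13,270/785 = 16.9 months ≥ 2
DTI 42.1% is within the 40%–44% exception band; checking compensating factors.
Reserves 16.9 ≥ 12 months; credit score 800 ≥ 720.
Both override conditions satisfied; DTI exception granted.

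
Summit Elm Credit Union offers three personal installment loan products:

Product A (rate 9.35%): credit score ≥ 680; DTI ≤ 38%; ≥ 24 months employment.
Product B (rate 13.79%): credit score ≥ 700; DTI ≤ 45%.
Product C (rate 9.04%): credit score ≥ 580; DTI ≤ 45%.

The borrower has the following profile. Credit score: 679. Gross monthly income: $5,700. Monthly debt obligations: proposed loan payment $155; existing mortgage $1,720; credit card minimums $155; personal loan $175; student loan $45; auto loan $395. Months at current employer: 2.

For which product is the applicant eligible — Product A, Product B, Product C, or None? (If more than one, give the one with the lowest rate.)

Total debts = (155 + 1,720 + 155 + 175 + 45 + 395) = 2,645; DTI = 2,645/5,700 = 46.4%.
Product A: score 679 < 680; DTI 46.4% > 38%; employment 2 < 24 mo → does not qualify.
Product B: score 679 < 700; DTI 46.4% > 45% → does not qualify.
Product C: score 679 ≥ 580; DTI 46.4% > 45% → does not qualify.

None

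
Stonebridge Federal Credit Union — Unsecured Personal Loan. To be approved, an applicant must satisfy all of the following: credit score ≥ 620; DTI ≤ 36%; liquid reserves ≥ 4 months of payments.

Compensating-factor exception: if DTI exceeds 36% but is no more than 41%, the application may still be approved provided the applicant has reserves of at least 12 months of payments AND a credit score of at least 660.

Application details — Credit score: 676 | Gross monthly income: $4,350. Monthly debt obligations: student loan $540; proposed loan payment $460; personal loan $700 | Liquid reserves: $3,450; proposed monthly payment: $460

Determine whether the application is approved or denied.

Denied

Credit score 676 ≥ 620 (meets base)
Total debts = (540 + 460 + 700) = 1,700. DTI: 1,700 ÷ 4,350 = 39.1%, over the 36% base limit.
Reserves: 3,450 ÷ 460 = 7.5 months (meets 4-month minimum)
39.1% falls in the override range (36%–41%), so the compensating-factor test applies.
Reserves 7.5 < 12 months; credit score 676 ≥ 660.
Override conditions not both satisfied; exception does not apply.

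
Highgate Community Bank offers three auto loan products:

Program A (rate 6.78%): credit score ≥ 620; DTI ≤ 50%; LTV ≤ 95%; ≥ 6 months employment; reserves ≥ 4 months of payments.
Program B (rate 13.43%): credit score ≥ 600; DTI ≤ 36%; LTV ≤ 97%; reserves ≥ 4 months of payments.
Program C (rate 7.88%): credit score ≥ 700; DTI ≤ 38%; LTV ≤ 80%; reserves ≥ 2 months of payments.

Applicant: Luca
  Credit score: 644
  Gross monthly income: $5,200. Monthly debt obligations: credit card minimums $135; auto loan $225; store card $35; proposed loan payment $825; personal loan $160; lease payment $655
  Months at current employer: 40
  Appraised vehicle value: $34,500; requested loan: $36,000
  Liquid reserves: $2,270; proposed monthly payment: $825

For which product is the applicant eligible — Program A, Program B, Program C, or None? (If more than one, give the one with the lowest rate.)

Total debts = (135 + 225 + 35 + 825 + 160 + 655) = 2,035; DTI = 2,035/5,200 = 39.1%.
LTV = 36,000/34,500 = 104.3%.
Reserves = 2,270/825 = 2.8 months.
Program A: score 644 ≥ 620; DTI 39.1% ≤ 50%; LTV 104.3% > 95%; employment 40 ≥ 6 mo; reserves 2.8 < 4 mo → does not qualify.
Program B: score 644 ≥ 600; DTI 39.1% > 36%; LTV 104.3% > 97%; reserves 2.8 < 4 mo → does not qualify.
Program C: score 644 < 700; DTI 39.1% > 38%; LTV 104.3% > 80%; reserves 2.8 ≥ 2 mo → does not qualify.

None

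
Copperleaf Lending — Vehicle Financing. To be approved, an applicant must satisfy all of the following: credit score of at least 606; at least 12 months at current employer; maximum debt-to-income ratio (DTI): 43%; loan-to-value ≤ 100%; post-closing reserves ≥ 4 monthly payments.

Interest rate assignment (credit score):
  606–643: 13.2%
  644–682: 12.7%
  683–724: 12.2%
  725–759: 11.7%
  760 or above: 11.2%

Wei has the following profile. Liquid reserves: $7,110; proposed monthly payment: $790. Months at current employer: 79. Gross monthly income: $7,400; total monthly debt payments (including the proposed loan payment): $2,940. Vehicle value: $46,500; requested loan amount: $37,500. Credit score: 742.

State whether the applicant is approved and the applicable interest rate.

Approved at 11.7%

Credit score 742 ≥ 606 (meets minimum)
Liquid reserves cover 7,110/790 = 9.0 months — ≥ 4 required
DTI: 2,940 ÷ 7,400 = 39.7%, within the 43% cap
Employment 79 ≥ 12 months
LTV: 37,500 ÷ 46,500 = 80.6%, within 100% cap
All requirements met. Score 742 falls in the 725–759 tier → 11.7%.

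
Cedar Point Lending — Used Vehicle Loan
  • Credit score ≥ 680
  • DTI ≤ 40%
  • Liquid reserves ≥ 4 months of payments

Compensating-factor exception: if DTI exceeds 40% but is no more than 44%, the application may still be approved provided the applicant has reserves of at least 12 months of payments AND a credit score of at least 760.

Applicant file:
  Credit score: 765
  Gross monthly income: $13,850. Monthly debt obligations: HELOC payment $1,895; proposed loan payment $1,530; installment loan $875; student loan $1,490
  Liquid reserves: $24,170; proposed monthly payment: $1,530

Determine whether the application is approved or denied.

Credit score 765 ≥ 680 (meets base)
Total debts = (1,895 + 1,530 + 875 + 1,490) = 5,790. DTI = 5,790/13,850 = 41.8% > 40% — standard DTI limit exceeded.
Reserves = 24,170/1,530 = 15.8 months ≥ 4
41.8% falls in the override range (40%–44%), so the compensating-factor test applies.
Reserves 15.8 ≥ 12 months; credit score 765 ≥ 760.
Both compensating conditions met → exception applies.

Approved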